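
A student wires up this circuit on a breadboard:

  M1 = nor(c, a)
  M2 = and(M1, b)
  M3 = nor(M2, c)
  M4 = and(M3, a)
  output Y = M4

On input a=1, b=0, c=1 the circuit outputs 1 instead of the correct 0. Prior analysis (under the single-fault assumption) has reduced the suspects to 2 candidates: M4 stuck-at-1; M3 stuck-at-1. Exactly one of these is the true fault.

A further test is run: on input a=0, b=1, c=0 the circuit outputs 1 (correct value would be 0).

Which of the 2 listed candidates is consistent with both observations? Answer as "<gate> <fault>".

Evaluate each candidate on input a=0, b=1, c=0:
  M4 stuck-at-1: M1=1, M2=1, M3=0, M4=1 [stuck-at-1] → 1 — matches
  M3 stuck-at-1: M1=1, M2=1, M3=1 [stuck-at-1], M4=0 → 0 — eliminated
Only M4 stuck-at-1 reproduces the observed 1.

M4 stuck-at-1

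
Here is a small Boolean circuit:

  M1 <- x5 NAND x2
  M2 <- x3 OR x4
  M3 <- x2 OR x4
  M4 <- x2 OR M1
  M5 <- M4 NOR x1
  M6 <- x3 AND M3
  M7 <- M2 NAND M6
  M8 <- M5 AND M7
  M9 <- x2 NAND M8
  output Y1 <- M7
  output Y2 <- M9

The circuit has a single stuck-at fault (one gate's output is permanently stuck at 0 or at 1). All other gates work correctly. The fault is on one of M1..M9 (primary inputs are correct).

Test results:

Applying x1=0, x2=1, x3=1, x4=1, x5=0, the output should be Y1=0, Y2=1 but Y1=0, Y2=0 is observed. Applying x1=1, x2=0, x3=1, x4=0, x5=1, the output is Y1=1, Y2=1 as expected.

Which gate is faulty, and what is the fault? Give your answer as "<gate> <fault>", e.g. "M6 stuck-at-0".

Fault-free values for test 1 (x1=0, x2=1, x3=1, x4=1, x5=0): M1=1, M2=1, M3=1, M4=1, M5=0, M6=1, M7=0, M8=0, M9=1, giving Y1=0, Y2=1. Observed Y1=0, Y2=0.
Test 1: faults giving observed Y1=0, Y2=0 are {M8 stuck-at-1, M9 stuck-at-0}.
Test 2 (x1=1, x2=0, x3=1, x4=0, x5=1): fault-free M1=1, M2=1, M3=0, M4=1, M5=0, M6=0, M7=1, M8=0, M9=1 → Y1=1, Y2=1; observed Y1=1, Y2=1. Eliminates M9 stuck-at-0.
Only M8 stuck-at-1 is consistent with every test.

M8 stuck-at-1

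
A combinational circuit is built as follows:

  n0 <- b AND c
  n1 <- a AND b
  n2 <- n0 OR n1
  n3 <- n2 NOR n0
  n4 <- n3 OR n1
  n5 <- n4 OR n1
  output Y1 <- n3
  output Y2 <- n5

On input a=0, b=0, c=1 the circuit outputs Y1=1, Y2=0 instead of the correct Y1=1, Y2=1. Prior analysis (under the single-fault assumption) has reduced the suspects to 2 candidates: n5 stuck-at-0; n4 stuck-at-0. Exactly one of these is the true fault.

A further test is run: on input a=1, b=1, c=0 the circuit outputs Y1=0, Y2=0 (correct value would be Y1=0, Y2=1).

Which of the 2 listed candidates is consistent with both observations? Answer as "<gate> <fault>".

Evaluate each candidate on input a=1, b=1, c=0:
  n5 stuck-at-0: n0=0, n1=1, n2=1, n3=0, n4=1, n5=0 [stuck-at-0] → Y1=0, Y2=0 — matches
  n4 stuck-at-0: n0=0, n1=1, n2=1, n3=0, n4=0 [stuck-at-0], n5=1 → Y1=0, Y2=1 — eliminated
Only n5 stuck-at-0 reproduces the observed Y1=0, Y2=0.

n5 stuck-at-0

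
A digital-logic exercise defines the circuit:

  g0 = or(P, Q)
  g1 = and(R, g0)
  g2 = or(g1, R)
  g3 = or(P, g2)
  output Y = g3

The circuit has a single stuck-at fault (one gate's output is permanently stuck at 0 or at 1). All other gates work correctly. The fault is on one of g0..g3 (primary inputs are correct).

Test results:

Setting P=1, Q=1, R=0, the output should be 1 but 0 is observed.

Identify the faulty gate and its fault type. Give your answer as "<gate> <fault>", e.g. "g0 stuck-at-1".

g3 stuck-at-0

Fault-free values for test 1 (P=1, Q=1, R=0): g0=1, g1=0, g2=0, g3=1, giving Y=1. Observed 0.
Test 1: faults giving observed 0 are {g3 stuck-at-0}.
Only g3 stuck-at-0 is consistent with every test.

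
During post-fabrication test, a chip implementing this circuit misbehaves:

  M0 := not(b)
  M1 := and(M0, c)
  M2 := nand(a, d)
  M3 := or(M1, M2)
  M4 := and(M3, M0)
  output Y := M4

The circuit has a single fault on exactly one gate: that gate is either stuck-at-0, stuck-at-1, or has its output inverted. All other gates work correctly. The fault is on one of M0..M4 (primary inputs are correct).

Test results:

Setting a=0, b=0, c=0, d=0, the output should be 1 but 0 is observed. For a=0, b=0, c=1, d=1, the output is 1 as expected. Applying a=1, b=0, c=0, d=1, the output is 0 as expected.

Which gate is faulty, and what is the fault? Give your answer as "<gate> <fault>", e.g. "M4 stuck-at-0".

M2 stuck-at-0

Fault-free values for test 1 (a=0, b=0, c=0, d=0): M0=1, M1=0, M2=1, M3=1, M4=1, giving Y=1. Observed 0.
Test 1: faults giving observed 0 are {M0 stuck-at-0, M0 inverted output, M2 stuck-at-0, M2 inverted output, M3 stuck-at-0, M3 inverted output, M4 stuck-at-0, M4 inverted output}.
Test 2 (a=0, b=0, c=1, d=1): fault-free M0=1, M1=1, M2=1, M3=1, M4=1 → 1; observed 1. Eliminates M0 stuck-at-0, M0 inverted output, M3 stuck-at-0, M3 inverted output, M4 stuck-at-0, M4 inverted output.
Test 3 (a=1, b=0, c=0, d=1): fault-free M0=1, M1=0, M2=0, M3=0, M4=0 → 0; observed 0. Eliminates M2 inverted output.
Only M2 stuck-at-0 is consistent with every test.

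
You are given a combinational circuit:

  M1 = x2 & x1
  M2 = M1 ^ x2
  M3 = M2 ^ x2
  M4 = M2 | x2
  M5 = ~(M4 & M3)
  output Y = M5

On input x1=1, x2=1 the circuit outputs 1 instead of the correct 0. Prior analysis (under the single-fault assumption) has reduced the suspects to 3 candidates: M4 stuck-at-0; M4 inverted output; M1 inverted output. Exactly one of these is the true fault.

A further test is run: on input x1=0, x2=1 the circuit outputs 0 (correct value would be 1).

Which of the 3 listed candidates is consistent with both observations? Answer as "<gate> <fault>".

Evaluate each candidate on input x1=0, x2=1:
  M4 stuck-at-0: M1=0, M2=1, M3=0, M4=0 [stuck-at-0], M5=1 → 1 — eliminated
  M4 inverted output: M1=0, M2=1, M3=0, M4=0 [inverted output], M5=1 → 1 — eliminated
  M1 inverted output: M1=1 [inverted output], M2=0, M3=1, M4=1, M5=0 → 0 — matches
Only M1 inverted output reproduces the observed 0.

M1 inverted output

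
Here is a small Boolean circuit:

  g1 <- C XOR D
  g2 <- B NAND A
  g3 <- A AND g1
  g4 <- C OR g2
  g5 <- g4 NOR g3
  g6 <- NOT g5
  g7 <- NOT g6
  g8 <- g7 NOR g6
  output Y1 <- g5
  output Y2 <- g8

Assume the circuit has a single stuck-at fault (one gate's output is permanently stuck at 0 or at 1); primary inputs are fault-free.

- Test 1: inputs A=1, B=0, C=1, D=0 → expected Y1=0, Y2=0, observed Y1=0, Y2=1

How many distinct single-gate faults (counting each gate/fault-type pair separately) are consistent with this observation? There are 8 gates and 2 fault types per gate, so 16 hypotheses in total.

Fault-free: g1=1, g2=1, g3=1, g4=1, g5=0, g6=1, g7=0, g8=0 → Y1=0, Y2=0. Observed Y1=0, Y2=1.
  g1: none of the 2 fault types match ✗
  g2: none of the 2 fault types match ✗
  g3: none of the 2 fault types match ✗
  g4: none of the 2 fault types match ✗
  g5: none of the 2 fault types match ✗
  g6: none of the 2 fault types match ✗
  g7: none of the 2 fault types match ✗
  g8: stuck-at-1 ✓; others ✗
Consistent faults: {g8 stuck-at-1} — 1 in all.

1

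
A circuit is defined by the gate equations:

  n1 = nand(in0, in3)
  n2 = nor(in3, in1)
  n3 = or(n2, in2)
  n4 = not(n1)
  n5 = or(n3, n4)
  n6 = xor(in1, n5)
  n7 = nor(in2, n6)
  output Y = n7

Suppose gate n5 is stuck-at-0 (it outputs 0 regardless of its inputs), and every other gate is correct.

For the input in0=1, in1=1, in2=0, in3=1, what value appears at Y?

0

Propagate with n5 forced: n1=0, n2=0, n3=0, n4=1, n5=0 [stuck-at-0], n6=1, n7=0.
So Y = 0. (Without the fault it would be 1.)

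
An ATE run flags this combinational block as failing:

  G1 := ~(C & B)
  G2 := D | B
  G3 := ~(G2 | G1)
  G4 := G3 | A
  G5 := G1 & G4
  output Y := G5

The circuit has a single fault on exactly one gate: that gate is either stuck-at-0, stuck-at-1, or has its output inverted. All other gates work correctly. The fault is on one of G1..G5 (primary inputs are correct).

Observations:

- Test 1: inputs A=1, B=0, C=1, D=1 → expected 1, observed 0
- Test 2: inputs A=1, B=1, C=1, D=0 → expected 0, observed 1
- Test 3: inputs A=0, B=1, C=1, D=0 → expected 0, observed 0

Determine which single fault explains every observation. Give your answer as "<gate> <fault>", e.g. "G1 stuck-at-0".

G1 inverted output

Fault-free values for test 1 (A=1, B=0, C=1, D=1): G1=1, G2=1, G3=0, G4=1, G5=1, giving Y=1. Observed 0.
Test 1: faults giving observed 0 are {G1 stuck-at-0, G1 inverted output, G4 stuck-at-0, G4 inverted output, G5 stuck-at-0, G5 inverted output}.
Test 2 (A=1, B=1, C=1, D=0): fault-free G1=0, G2=1, G3=0, G4=1, G5=0 → 0; observed 1. Eliminates G1 stuck-at-0, G4 stuck-at-0, G4 inverted output, G5 stuck-at-0.
Test 3 (A=0, B=1, C=1, D=0): fault-free G1=0, G2=1, G3=0, G4=0, G5=0 → 0; observed 0. Eliminates G5 inverted output.
Only G1 inverted output is consistent with every test.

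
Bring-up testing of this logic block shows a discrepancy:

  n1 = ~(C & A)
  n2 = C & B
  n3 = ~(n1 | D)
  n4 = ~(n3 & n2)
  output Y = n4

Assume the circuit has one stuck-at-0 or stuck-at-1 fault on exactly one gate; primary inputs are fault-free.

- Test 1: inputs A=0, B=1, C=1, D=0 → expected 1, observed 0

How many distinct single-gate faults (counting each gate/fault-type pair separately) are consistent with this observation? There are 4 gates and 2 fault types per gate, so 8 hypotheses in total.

Fault-free: n1=1, n2=1, n3=0, n4=1 → 1. Observed 0.
  n1 stuck-at-0: output 0 ✓
  n1 stuck-at-1: output 1 ✗
  n2 stuck-at-0: output 1 ✗
  n2 stuck-at-1: output 1 ✗
  n3 stuck-at-0: output 1 ✗
  n3 stuck-at-1: output 0 ✓
  n4 stuck-at-0: output 0 ✓
  n4 stuck-at-1: output 1 ✗
Consistent faults: {n1 stuck-at-0, n3 stuck-at-1, n4 stuck-at-0} — 3 in all.

3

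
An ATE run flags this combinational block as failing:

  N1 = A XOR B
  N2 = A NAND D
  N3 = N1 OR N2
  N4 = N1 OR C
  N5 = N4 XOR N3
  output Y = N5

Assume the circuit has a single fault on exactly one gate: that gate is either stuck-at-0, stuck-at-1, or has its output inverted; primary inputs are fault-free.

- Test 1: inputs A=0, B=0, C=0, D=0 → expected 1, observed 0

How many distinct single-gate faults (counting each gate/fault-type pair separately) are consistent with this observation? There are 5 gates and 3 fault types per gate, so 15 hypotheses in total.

Fault-free: N1=0, N2=1, N3=1, N4=0, N5=1 → 1. Observed 0.
  N1: stuck-at-1, inverted output ✓; others ✗
  N2: stuck-at-0, inverted output ✓; others ✗
  N3: stuck-at-0, inverted output ✓; others ✗
  N4: stuck-at-1, inverted output ✓; others ✗
  N5: stuck-at-0, inverted output ✓; others ✗
Consistent faults: {N1 stuck-at-1, N1 inverted output, N2 stuck-at-0, N2 inverted output, N3 stuck-at-0, N3 inverted output, N4 stuck-at-1, N4 inverted output, N5 stuck-at-0, N5 inverted output} — 10 in all.

10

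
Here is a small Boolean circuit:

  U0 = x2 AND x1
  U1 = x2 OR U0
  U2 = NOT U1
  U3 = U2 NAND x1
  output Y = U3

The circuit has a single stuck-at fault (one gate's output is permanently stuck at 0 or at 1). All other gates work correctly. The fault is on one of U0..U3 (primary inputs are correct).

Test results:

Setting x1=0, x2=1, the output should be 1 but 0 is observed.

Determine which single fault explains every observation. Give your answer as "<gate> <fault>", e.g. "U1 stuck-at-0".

U3 stuck-at-0

Fault-free values for test 1 (x1=0, x2=1): U0=0, U1=1, U2=0, U3=1, giving Y=1. Observed 0.
Test 1: faults giving observed 0 are {U3 stuck-at-0}.
Only U3 stuck-at-0 is consistent with every test.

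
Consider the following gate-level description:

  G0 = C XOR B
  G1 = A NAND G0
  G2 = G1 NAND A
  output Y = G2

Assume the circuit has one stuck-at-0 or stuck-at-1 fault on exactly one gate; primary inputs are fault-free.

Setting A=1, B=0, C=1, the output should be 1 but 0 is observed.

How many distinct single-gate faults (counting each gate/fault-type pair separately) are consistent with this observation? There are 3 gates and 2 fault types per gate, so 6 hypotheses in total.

Fault-free: G0=1, G1=0, G2=1 → 1. Observed 0.
  G0 stuck-at-0: output 0 ✓
  G0 stuck-at-1: output 1 ✗
  G1 stuck-at-0: output 1 ✗
  G1 stuck-at-1: output 0 ✓
  G2 stuck-at-0: output 0 ✓
  G2 stuck-at-1: output 1 ✗
Consistent faults: {G0 stuck-at-0, G1 stuck-at-1, G2 stuck-at-0} — 3 in all.

3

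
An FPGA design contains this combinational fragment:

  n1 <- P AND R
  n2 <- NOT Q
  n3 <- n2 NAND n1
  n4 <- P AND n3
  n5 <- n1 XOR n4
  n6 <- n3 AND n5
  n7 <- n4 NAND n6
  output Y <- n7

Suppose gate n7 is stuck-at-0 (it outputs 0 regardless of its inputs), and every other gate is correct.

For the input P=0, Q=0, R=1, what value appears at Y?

0

Propagate with n7 forced: n1=0, n2=1, n3=1, n4=0, n5=0, n6=0, n7=0 [stuck-at-0].
So Y = 0. (Without the fault it would be 1.)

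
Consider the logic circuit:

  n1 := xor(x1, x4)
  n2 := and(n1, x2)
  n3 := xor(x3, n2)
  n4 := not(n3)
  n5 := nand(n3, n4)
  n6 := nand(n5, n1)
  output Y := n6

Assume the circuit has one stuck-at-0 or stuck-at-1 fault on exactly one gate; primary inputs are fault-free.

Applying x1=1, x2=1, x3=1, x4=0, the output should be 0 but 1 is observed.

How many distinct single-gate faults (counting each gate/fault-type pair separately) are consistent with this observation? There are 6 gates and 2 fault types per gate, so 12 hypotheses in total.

Fault-free: n1=1, n2=1, n3=0, n4=1, n5=1, n6=0 → 0. Observed 1.
  n1 stuck-at-0: output 1 ✓
  n1 stuck-at-1: output 0 ✗
  n2 stuck-at-0: output 0 ✗
  n2 stuck-at-1: output 0 ✗
  n3 stuck-at-0: output 0 ✗
  n3 stuck-at-1: output 0 ✗
  n4 stuck-at-0: output 0 ✗
  n4 stuck-at-1: output 0 ✗
  n5 stuck-at-0: output 1 ✓
  n5 stuck-at-1: output 0 ✗
  n6 stuck-at-0: output 0 ✗
  n6 stuck-at-1: output 1 ✓
Consistent faults: {n1 stuck-at-0, n5 stuck-at-0, n6 stuck-at-1} — 3 in all.

3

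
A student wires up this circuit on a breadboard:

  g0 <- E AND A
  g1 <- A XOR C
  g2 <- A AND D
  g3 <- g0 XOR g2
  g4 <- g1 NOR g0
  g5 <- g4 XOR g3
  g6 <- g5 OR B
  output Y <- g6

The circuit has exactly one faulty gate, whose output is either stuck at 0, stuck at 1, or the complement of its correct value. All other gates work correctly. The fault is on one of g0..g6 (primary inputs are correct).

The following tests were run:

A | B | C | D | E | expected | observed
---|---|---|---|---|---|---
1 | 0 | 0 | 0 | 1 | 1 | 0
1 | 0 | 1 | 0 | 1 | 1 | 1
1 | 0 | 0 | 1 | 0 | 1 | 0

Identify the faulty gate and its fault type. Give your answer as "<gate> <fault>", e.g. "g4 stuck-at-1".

Fault-free values for test 1 (A=1, B=0, C=0, D=0, E=1): g0=1, g1=1, g2=0, g3=1, g4=0, g5=1, g6=1, giving Y=1. Observed 0.
Test 1: faults giving observed 0 are {g0 stuck-at-0, g0 inverted output, g2 stuck-at-1, g2 inverted output, g3 stuck-at-0, g3 inverted output, g4 stuck-at-1, g4 inverted output, g5 stuck-at-0, g5 inverted output, g6 stuck-at-0, g6 inverted output}.
Test 2 (A=1, B=0, C=1, D=0, E=1): fault-free g0=1, g1=0, g2=0, g3=1, g4=0, g5=1, g6=1 → 1; observed 1. Eliminates g2 stuck-at-1, g2 inverted output, g3 stuck-at-0, g3 inverted output, g4 stuck-at-1, g4 inverted output, g5 stuck-at-0, g5 inverted output, g6 stuck-at-0, g6 inverted output.
Test 3 (A=1, B=0, C=0, D=1, E=0): fault-free g0=0, g1=1, g2=1, g3=1, g4=0, g5=1, g6=1 → 1; observed 0. Eliminates g0 stuck-at-0.
Only g0 inverted output is consistent with every test.

g0 inverted output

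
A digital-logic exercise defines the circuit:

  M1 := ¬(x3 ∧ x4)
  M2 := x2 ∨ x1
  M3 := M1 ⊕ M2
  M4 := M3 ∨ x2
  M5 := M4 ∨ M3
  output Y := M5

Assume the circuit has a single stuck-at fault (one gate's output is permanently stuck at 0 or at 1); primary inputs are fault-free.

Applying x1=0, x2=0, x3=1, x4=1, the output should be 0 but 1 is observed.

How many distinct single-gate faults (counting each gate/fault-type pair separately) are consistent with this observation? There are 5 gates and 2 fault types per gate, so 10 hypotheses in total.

Fault-free: M1=0, M2=0, M3=0, M4=0, M5=0 → 0. Observed 1.
  M1 stuck-at-0: output 0 ✗
  M1 stuck-at-1: output 1 ✓
  M2 stuck-at-0: output 0 ✗
  M2 stuck-at-1: output 1 ✓
  M3 stuck-at-0: output 0 ✗
  M3 stuck-at-1: output 1 ✓
  M4 stuck-at-0: output 0 ✗
  M4 stuck-at-1: output 1 ✓
  M5 stuck-at-0: output 0 ✗
  M5 stuck-at-1: output 1 ✓
Consistent faults: {M1 stuck-at-1, M2 stuck-at-1, M3 stuck-at-1, M4 stuck-at-1, M5 stuck-at-1} — 5 in all.

5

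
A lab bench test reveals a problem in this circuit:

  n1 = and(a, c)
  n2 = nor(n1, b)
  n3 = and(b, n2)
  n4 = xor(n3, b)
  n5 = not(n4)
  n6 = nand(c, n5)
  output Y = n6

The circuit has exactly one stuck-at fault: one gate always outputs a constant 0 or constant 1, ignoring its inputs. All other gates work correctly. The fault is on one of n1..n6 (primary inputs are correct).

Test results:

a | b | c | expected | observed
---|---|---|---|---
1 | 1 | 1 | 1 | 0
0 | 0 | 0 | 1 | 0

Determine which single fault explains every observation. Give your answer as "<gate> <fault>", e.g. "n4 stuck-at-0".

Fault-free values for test 1 (a=1, b=1, c=1): n1=1, n2=0, n3=0, n4=1, n5=0, n6=1, giving Y=1. Observed 0.
Test 1: faults giving observed 0 are {n2 stuck-at-1, n3 stuck-at-1, n4 stuck-at-0, n5 stuck-at-1, n6 stuck-at-0}.
Test 2 (a=0, b=0, c=0): fault-free n1=0, n2=1, n3=0, n4=0, n5=1, n6=1 → 1; observed 0. Eliminates n2 stuck-at-1, n3 stuck-at-1, n4 stuck-at-0, n5 stuck-at-1.
Only n6 stuck-at-0 is consistent with every test.

n6 stuck-at-0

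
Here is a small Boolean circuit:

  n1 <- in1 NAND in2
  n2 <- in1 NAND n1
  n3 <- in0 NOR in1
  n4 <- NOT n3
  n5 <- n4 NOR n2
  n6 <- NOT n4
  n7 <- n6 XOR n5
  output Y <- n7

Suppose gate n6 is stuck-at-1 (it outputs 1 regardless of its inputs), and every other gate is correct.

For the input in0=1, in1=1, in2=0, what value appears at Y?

1

Propagate with n6 forced: n1=1, n2=0, n3=0, n4=1, n5=0, n6=1 [stuck-at-1], n7=1.
So Y = 1. (Without the fault it would be 0.)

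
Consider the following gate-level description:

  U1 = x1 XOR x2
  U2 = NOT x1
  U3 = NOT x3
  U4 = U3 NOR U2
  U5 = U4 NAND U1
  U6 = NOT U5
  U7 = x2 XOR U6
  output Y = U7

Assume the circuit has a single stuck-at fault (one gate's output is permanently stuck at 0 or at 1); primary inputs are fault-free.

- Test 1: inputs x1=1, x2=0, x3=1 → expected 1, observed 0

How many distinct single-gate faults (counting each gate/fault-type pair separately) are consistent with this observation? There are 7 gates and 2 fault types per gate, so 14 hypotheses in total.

7

Fault-free: U1=1, U2=0, U3=0, U4=1, U5=0, U6=1, U7=1 → 1. Observed 0.
  U1 stuck-at-0: output 0 ✓
  U1 stuck-at-1: output 1 ✗
  U2 stuck-at-0: output 1 ✗
  U2 stuck-at-1: output 0 ✓
  U3 stuck-at-0: output 1 ✗
  U3 stuck-at-1: output 0 ✓
  U4 stuck-at-0: output 0 ✓
  U4 stuck-at-1: output 1 ✗
  U5 stuck-at-0: output 1 ✗
  U5 stuck-at-1: output 0 ✓
  U6 stuck-at-0: output 0 ✓
  U6 stuck-at-1: output 1 ✗
  U7 stuck-at-0: output 0 ✓
  U7 stuck-at-1: output 1 ✗
Consistent faults: {U1 stuck-at-0, U2 stuck-at-1, U3 stuck-at-1, U4 stuck-at-0, U5 stuck-at-1, U6 stuck-at-0, U7 stuck-at-0} — 7 in all.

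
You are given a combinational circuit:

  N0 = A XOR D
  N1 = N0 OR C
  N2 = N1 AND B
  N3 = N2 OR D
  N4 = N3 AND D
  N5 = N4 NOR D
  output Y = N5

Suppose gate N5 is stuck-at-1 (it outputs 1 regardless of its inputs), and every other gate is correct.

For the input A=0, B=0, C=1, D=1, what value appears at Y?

Propagate with N5 forced: N0=1, N1=1, N2=0, N3=1, N4=1, N5=1 [stuck-at-1].
So Y = 1. (Without the fault it would be 0.)

1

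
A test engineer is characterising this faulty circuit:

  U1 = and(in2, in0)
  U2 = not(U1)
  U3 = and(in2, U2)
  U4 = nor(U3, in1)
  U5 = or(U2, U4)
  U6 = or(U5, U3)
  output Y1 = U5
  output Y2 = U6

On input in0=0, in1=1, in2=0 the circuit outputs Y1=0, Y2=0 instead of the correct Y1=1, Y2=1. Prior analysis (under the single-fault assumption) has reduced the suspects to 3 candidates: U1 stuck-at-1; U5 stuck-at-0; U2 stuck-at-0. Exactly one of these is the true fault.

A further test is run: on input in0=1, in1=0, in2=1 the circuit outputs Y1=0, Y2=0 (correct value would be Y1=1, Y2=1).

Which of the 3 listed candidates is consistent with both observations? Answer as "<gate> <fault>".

U5 stuck-at-0

Evaluate each candidate on input in0=1, in1=0, in2=1:
  U1 stuck-at-1: U1=1 [stuck-at-1], U2=0, U3=0, U4=1, U5=1, U6=1 → Y1=1, Y2=1 — eliminated
  U5 stuck-at-0: U1=1, U2=0, U3=0, U4=1, U5=0 [stuck-at-0], U6=0 → Y1=0, Y2=0 — matches
  U2 stuck-at-0: U1=1, U2=0 [stuck-at-0], U3=0, U4=1, U5=1, U6=1 → Y1=1, Y2=1 — eliminated
Only U5 stuck-at-0 reproduces the observed Y1=0, Y2=0.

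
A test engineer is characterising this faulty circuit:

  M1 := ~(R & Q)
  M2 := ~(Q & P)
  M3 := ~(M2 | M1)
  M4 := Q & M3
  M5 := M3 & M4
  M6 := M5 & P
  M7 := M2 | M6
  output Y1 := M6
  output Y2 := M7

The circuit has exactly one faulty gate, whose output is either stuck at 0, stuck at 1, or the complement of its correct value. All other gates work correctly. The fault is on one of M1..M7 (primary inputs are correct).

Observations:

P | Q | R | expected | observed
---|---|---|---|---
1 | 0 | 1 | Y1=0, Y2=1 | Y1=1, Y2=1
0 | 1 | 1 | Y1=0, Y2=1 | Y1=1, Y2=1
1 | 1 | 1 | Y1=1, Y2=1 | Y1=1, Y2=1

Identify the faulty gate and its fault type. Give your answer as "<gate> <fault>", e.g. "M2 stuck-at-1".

M6 stuck-at-1

Fault-free values for test 1 (P=1, Q=0, R=1): M1=1, M2=1, M3=0, M4=0, M5=0, M6=0, M7=1, giving Y1=0, Y2=1. Observed Y1=1, Y2=1.
Test 1: faults giving observed Y1=1, Y2=1 are {M5 stuck-at-1, M5 inverted output, M6 stuck-at-1, M6 inverted output}.
Test 2 (P=0, Q=1, R=1): fault-free M1=0, M2=1, M3=0, M4=0, M5=0, M6=0, M7=1 → Y1=0, Y2=1; observed Y1=1, Y2=1. Eliminates M5 stuck-at-1, M5 inverted output.
Test 3 (P=1, Q=1, R=1): fault-free M1=0, M2=0, M3=1, M4=1, M5=1, M6=1, M7=1 → Y1=1, Y2=1; observed Y1=1, Y2=1. Eliminates M6 inverted output.
Only M6 stuck-at-1 is consistent with every test.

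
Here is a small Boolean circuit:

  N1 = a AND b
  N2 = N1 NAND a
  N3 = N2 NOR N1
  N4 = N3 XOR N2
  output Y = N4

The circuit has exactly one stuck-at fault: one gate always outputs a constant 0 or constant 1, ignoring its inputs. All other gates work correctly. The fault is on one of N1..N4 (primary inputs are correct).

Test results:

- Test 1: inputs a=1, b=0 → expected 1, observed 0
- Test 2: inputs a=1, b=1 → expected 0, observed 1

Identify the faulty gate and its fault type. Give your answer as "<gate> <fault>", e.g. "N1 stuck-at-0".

N3 stuck-at-1

Fault-free values for test 1 (a=1, b=0): N1=0, N2=1, N3=0, N4=1, giving Y=1. Observed 0.
Test 1: faults giving observed 0 are {N1 stuck-at-1, N3 stuck-at-1, N4 stuck-at-0}.
Test 2 (a=1, b=1): fault-free N1=1, N2=0, N3=0, N4=0 → 0; observed 1. Eliminates N1 stuck-at-1, N4 stuck-at-0.
Only N3 stuck-at-1 is consistent with every test.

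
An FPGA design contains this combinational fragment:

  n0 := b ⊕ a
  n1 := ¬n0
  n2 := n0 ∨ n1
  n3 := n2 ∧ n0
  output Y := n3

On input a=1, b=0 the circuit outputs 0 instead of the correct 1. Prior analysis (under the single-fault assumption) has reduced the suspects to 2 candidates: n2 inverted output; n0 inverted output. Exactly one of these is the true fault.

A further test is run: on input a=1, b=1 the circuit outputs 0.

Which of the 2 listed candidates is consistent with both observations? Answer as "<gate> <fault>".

Evaluate each candidate on input a=1, b=1:
  n2 inverted output: n0=0, n1=1, n2=0 [inverted output], n3=0 → 0 — matches
  n0 inverted output: n0=1 [inverted output], n1=0, n2=1, n3=1 → 1 — eliminated
Only n2 inverted output reproduces the observed 0.

n2 inverted output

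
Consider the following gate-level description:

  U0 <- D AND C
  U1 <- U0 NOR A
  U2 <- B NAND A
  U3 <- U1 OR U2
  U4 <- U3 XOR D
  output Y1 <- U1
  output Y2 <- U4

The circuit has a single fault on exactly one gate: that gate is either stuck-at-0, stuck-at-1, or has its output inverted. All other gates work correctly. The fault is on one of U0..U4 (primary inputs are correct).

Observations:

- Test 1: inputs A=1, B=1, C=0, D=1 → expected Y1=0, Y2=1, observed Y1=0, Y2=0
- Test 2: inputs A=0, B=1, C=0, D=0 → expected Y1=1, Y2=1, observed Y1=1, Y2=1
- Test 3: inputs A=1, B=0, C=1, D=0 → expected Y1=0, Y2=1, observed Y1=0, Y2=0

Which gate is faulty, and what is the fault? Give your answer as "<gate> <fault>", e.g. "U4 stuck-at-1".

U2 inverted output

Fault-free values for test 1 (A=1, B=1, C=0, D=1): U0=0, U1=0, U2=0, U3=0, U4=1, giving Y1=0, Y2=1. Observed Y1=0, Y2=0.
Test 1: faults giving observed Y1=0, Y2=0 are {U2 stuck-at-1, U2 inverted output, U3 stuck-at-1, U3 inverted output, U4 stuck-at-0, U4 inverted output}.
Test 2 (A=0, B=1, C=0, D=0): fault-free U0=0, U1=1, U2=1, U3=1, U4=1 → Y1=1, Y2=1; observed Y1=1, Y2=1. Eliminates U3 inverted output, U4 stuck-at-0, U4 inverted output.
Test 3 (A=1, B=0, C=1, D=0): fault-free U0=0, U1=0, U2=1, U3=1, U4=1 → Y1=0, Y2=1; observed Y1=0, Y2=0. Eliminates U2 stuck-at-1, U3 stuck-at-1.
Only U2 inverted output is consistent with every test.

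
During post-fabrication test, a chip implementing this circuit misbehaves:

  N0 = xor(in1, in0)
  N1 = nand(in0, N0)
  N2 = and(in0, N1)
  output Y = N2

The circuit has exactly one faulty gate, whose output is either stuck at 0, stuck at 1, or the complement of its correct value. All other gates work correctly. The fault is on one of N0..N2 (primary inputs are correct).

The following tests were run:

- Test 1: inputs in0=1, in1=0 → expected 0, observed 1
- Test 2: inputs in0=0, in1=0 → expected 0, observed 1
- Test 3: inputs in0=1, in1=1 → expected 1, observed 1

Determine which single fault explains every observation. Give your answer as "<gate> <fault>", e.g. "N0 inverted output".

Fault-free values for test 1 (in0=1, in1=0): N0=1, N1=0, N2=0, giving Y=0. Observed 1.
Test 1: faults giving observed 1 are {N0 stuck-at-0, N0 inverted output, N1 stuck-at-1, N1 inverted output, N2 stuck-at-1, N2 inverted output}.
Test 2 (in0=0, in1=0): fault-free N0=0, N1=1, N2=0 → 0; observed 1. Eliminates N0 stuck-at-0, N0 inverted output, N1 stuck-at-1, N1 inverted output.
Test 3 (in0=1, in1=1): fault-free N0=0, N1=1, N2=1 → 1; observed 1. Eliminates N2 inverted output.
Only N2 stuck-at-1 is consistent with every test.

N2 stuck-at-1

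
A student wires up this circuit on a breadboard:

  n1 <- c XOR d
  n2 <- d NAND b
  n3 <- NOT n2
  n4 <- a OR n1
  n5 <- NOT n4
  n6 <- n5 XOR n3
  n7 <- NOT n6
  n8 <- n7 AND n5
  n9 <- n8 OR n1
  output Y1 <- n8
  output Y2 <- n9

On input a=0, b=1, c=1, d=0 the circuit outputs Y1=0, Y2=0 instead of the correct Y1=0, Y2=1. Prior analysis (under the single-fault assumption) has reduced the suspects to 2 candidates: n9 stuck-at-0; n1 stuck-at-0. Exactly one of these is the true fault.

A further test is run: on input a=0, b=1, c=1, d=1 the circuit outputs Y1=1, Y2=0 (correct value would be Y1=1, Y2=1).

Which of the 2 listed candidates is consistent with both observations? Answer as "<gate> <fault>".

Evaluate each candidate on input a=0, b=1, c=1, d=1:
  n9 stuck-at-0: n1=0, n2=0, n3=1, n4=0, n5=1, n6=0, n7=1, n8=1, n9=0 [stuck-at-0] → Y1=1, Y2=0 — matches
  n1 stuck-at-0: n1=0 [stuck-at-0], n2=0, n3=1, n4=0, n5=1, n6=0, n7=1, n8=1, n9=1 → Y1=1, Y2=1 — eliminated
Only n9 stuck-at-0 reproduces the observed Y1=1, Y2=0.

n9 stuck-at-0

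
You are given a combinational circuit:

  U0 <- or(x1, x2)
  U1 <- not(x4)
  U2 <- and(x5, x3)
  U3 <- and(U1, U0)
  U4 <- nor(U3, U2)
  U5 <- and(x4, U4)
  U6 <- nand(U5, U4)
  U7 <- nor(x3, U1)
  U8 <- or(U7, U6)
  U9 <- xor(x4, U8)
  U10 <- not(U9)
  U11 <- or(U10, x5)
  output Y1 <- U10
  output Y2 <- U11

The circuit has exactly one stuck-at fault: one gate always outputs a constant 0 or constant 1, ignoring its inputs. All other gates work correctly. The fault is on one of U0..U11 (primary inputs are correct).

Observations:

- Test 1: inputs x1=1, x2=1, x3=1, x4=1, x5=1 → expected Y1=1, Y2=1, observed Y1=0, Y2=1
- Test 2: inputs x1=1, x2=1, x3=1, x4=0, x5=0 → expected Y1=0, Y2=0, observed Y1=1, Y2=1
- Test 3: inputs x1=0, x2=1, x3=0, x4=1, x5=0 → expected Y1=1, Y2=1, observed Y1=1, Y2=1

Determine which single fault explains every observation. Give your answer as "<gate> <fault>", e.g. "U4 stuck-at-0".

Fault-free values for test 1 (x1=1, x2=1, x3=1, x4=1, x5=1): U0=1, U1=0, U2=1, U3=0, U4=0, U5=0, U6=1, U7=0, U8=1, U9=0, U10=1, U11=1, giving Y1=1, Y2=1. Observed Y1=0, Y2=1.
Test 1: faults giving observed Y1=0, Y2=1 are {U2 stuck-at-0, U4 stuck-at-1, U6 stuck-at-0, U8 stuck-at-0, U9 stuck-at-1, U10 stuck-at-0}.
Test 2 (x1=1, x2=1, x3=1, x4=0, x5=0): fault-free U0=1, U1=1, U2=0, U3=1, U4=0, U5=0, U6=1, U7=0, U8=1, U9=1, U10=0, U11=0 → Y1=0, Y2=0; observed Y1=1, Y2=1. Eliminates U2 stuck-at-0, U4 stuck-at-1, U9 stuck-at-1, U10 stuck-at-0.
Test 3 (x1=0, x2=1, x3=0, x4=1, x5=0): fault-free U0=1, U1=0, U2=0, U3=0, U4=1, U5=1, U6=0, U7=1, U8=1, U9=0, U10=1, U11=1 → Y1=1, Y2=1; observed Y1=1, Y2=1. Eliminates U8 stuck-at-0.
Only U6 stuck-at-0 is consistent with every test.

U6 stuck-at-0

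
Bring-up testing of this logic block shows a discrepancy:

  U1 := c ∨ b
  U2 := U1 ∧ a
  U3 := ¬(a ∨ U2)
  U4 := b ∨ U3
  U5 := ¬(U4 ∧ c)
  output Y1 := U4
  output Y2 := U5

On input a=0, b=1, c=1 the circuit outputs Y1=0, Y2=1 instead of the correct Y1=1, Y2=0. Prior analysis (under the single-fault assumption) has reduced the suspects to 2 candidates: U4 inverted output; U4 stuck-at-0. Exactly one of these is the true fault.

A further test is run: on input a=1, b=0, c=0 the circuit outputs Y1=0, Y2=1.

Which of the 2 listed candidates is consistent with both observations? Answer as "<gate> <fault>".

U4 stuck-at-0

Evaluate each candidate on input a=1, b=0, c=0:
  U4 inverted output: U1=0, U2=0, U3=0, U4=1 [inverted output], U5=1 → Y1=1, Y2=1 — eliminated
  U4 stuck-at-0: U1=0, U2=0, U3=0, U4=0 [stuck-at-0], U5=1 → Y1=0, Y2=1 — matches
Only U4 stuck-at-0 reproduces the observed Y1=0, Y2=1.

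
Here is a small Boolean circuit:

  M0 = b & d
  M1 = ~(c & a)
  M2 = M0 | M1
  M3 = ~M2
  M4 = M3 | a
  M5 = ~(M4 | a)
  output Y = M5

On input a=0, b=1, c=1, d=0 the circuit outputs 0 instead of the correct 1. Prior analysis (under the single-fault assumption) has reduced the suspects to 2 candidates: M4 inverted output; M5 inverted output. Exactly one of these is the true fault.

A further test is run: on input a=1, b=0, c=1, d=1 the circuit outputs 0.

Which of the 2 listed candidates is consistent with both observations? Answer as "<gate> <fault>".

Evaluate each candidate on input a=1, b=0, c=1, d=1:
  M4 inverted output: M0=0, M1=0, M2=0, M3=1, M4=0 [inverted output], M5=0 → 0 — matches
  M5 inverted output: M0=0, M1=0, M2=0, M3=1, M4=1, M5=1 [inverted output] → 1 — eliminated
Only M4 inverted output reproduces the observed 0.

M4 inverted output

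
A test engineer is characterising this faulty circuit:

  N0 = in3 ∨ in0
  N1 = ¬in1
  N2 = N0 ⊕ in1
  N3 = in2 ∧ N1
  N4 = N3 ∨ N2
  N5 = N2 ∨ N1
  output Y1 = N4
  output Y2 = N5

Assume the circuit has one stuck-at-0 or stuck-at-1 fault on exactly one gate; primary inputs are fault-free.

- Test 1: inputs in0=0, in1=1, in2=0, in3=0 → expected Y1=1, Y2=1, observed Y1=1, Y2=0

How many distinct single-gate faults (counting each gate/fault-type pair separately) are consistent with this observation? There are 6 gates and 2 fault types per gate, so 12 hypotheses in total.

Fault-free: N0=0, N1=0, N2=1, N3=0, N4=1, N5=1 → Y1=1, Y2=1. Observed Y1=1, Y2=0.
  N0 stuck-at-0: output Y1=1, Y2=1 ✗
  N0 stuck-at-1: output Y1=0, Y2=0 ✗
  N1 stuck-at-0: output Y1=1, Y2=1 ✗
  N1 stuck-at-1: output Y1=1, Y2=1 ✗
  N2 stuck-at-0: output Y1=0, Y2=0 ✗
  N2 stuck-at-1: output Y1=1, Y2=1 ✗
  N3 stuck-at-0: output Y1=1, Y2=1 ✗
  N3 stuck-at-1: output Y1=1, Y2=1 ✗
  N4 stuck-at-0: output Y1=0, Y2=1 ✗
  N4 stuck-at-1: output Y1=1, Y2=1 ✗
  N5 stuck-at-0: output Y1=1, Y2=0 ✓
  N5 stuck-at-1: output Y1=1, Y2=1 ✗
Consistent faults: {N5 stuck-at-0} — 1 in all.

1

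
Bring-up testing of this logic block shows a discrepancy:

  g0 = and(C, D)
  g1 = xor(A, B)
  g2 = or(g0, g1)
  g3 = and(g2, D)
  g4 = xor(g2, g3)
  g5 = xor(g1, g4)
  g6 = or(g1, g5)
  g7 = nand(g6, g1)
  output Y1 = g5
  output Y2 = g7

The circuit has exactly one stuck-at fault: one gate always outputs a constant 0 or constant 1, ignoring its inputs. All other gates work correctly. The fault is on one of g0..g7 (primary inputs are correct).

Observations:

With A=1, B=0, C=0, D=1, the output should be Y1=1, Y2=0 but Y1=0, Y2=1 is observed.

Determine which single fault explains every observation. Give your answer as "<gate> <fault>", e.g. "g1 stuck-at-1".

g1 stuck-at-0

Fault-free values for test 1 (A=1, B=0, C=0, D=1): g0=0, g1=1, g2=1, g3=1, g4=0, g5=1, g6=1, g7=0, giving Y1=1, Y2=0. Observed Y1=0, Y2=1.
Test 1: faults giving observed Y1=0, Y2=1 are {g1 stuck-at-0}.
Only g1 stuck-at-0 is consistent with every test.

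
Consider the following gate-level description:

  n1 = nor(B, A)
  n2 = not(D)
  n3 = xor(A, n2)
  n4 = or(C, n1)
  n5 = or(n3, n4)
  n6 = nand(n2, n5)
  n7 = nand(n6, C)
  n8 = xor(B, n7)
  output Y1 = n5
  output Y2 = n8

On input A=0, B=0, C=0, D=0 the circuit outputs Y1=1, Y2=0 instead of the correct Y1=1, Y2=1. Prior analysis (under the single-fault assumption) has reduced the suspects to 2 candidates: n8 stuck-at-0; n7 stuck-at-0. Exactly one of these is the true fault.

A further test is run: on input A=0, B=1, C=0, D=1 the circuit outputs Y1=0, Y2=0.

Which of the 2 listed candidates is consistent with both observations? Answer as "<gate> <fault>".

n8 stuck-at-0

Evaluate each candidate on input A=0, B=1, C=0, D=1:
  n8 stuck-at-0: n1=0, n2=0, n3=0, n4=0, n5=0, n6=1, n7=1, n8=0 [stuck-at-0] → Y1=0, Y2=0 — matches
  n7 stuck-at-0: n1=0, n2=0, n3=0, n4=0, n5=0, n6=1, n7=0 [stuck-at-0], n8=1 → Y1=0, Y2=1 — eliminated
Only n8 stuck-at-0 reproduces the observed Y1=0, Y2=0.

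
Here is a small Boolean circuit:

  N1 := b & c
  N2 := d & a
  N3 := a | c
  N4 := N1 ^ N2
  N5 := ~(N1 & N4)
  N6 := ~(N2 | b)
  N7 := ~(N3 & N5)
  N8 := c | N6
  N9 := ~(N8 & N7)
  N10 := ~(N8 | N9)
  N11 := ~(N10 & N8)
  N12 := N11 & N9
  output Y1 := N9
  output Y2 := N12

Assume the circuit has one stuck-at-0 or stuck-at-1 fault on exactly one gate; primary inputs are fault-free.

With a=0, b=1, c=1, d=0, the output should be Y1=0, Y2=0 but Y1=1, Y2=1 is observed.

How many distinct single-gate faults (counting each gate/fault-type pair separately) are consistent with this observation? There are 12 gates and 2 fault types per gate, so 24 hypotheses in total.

Fault-free: N1=1, N2=0, N3=1, N4=1, N5=0, N6=0, N7=1, N8=1, N9=0, N10=0, N11=1, N12=0 → Y1=0, Y2=0. Observed Y1=1, Y2=1.
  N1: stuck-at-0 ✓; others ✗
  N2: stuck-at-1 ✓; others ✗
  N3: none of the 2 fault types match ✗
  N4: stuck-at-0 ✓; others ✗
  N5: stuck-at-1 ✓; others ✗
  N6: none of the 2 fault types match ✗
  N7: stuck-at-0 ✓; others ✗
  N8: stuck-at-0 ✓; others ✗
  N9: stuck-at-1 ✓; others ✗
  N10: none of the 2 fault types match ✗
  N11: none of the 2 fault types match ✗
  N12: none of the 2 fault types match ✗
Consistent faults: {N1 stuck-at-0, N2 stuck-at-1, N4 stuck-at-0, N5 stuck-at-1, N7 stuck-at-0, N8 stuck-at-0, N9 stuck-at-1} — 7 in all.

7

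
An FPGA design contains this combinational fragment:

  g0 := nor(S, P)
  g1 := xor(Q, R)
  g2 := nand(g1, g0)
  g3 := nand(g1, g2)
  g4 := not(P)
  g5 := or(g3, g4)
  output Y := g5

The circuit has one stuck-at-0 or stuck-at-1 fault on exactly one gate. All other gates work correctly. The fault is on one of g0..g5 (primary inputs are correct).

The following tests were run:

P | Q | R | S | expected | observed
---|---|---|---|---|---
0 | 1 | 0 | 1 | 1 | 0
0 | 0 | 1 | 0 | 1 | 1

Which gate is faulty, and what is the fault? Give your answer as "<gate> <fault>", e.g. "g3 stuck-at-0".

g4 stuck-at-0

Fault-free values for test 1 (P=0, Q=1, R=0, S=1): g0=0, g1=1, g2=1, g3=0, g4=1, g5=1, giving Y=1. Observed 0.
Test 1: faults giving observed 0 are {g4 stuck-at-0, g5 stuck-at-0}.
Test 2 (P=0, Q=0, R=1, S=0): fault-free g0=1, g1=1, g2=0, g3=1, g4=1, g5=1 → 1; observed 1. Eliminates g5 stuck-at-0.
Only g4 stuck-at-0 is consistent with every test.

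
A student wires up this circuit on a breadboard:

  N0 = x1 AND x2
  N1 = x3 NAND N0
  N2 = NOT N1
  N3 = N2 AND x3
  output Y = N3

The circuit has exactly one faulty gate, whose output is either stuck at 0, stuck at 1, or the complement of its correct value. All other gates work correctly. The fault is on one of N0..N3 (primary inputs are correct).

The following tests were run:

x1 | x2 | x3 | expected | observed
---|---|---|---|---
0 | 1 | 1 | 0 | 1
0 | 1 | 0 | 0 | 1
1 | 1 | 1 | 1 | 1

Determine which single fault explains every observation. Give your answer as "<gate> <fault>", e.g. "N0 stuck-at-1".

N3 stuck-at-1

Fault-free values for test 1 (x1=0, x2=1, x3=1): N0=0, N1=1, N2=0, N3=0, giving Y=0. Observed 1.
Test 1: faults giving observed 1 are {N0 stuck-at-1, N0 inverted output, N1 stuck-at-0, N1 inverted output, N2 stuck-at-1, N2 inverted output, N3 stuck-at-1, N3 inverted output}.
Test 2 (x1=0, x2=1, x3=0): fault-free N0=0, N1=1, N2=0, N3=0 → 0; observed 1. Eliminates N0 stuck-at-1, N0 inverted output, N1 stuck-at-0, N1 inverted output, N2 stuck-at-1, N2 inverted output.
Test 3 (x1=1, x2=1, x3=1): fault-free N0=1, N1=0, N2=1, N3=1 → 1; observed 1. Eliminates N3 inverted output.
Only N3 stuck-at-1 is consistent with every test.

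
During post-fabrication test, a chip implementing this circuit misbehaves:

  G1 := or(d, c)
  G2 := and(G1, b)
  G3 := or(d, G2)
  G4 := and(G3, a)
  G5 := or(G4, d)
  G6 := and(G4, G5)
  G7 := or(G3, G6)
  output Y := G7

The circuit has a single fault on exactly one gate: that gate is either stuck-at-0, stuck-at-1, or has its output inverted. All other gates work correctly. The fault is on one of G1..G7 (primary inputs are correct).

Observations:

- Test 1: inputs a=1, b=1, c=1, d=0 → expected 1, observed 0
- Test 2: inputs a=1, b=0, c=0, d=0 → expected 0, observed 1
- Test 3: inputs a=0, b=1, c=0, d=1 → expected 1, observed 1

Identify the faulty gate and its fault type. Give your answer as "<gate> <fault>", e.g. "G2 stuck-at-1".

G2 inverted output

Fault-free values for test 1 (a=1, b=1, c=1, d=0): G1=1, G2=1, G3=1, G4=1, G5=1, G6=1, G7=1, giving Y=1. Observed 0.
Test 1: faults giving observed 0 are {G1 stuck-at-0, G1 inverted output, G2 stuck-at-0, G2 inverted output, G3 stuck-at-0, G3 inverted output, G7 stuck-at-0, G7 inverted output}.
Test 2 (a=1, b=0, c=0, d=0): fault-free G1=0, G2=0, G3=0, G4=0, G5=0, G6=0, G7=0 → 0; observed 1. Eliminates G1 stuck-at-0, G1 inverted output, G2 stuck-at-0, G3 stuck-at-0, G7 stuck-at-0.
Test 3 (a=0, b=1, c=0, d=1): fault-free G1=1, G2=1, G3=1, G4=0, G5=1, G6=0, G7=1 → 1; observed 1. Eliminates G3 inverted output, G7 inverted output.
Only G2 inverted output is consistent with every test.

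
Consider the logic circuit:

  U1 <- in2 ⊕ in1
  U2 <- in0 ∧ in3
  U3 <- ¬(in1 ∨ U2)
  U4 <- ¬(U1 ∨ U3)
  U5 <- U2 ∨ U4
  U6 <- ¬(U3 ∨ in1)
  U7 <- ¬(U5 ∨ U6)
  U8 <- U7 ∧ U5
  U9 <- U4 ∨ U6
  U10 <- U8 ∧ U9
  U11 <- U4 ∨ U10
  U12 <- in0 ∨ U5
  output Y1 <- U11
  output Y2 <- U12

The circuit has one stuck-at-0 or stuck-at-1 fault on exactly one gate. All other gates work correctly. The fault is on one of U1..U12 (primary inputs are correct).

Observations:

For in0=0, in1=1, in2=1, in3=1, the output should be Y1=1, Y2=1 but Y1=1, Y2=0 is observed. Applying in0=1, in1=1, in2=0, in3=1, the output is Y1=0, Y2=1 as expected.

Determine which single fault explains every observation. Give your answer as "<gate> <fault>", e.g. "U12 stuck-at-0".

Fault-free values for test 1 (in0=0, in1=1, in2=1, in3=1): U1=0, U2=0, U3=0, U4=1, U5=1, U6=0, U7=0, U8=0, U9=1, U10=0, U11=1, U12=1, giving Y1=1, Y2=1. Observed Y1=1, Y2=0.
Test 1: faults giving observed Y1=1, Y2=0 are {U5 stuck-at-0, U12 stuck-at-0}.
Test 2 (in0=1, in1=1, in2=0, in3=1): fault-free U1=1, U2=1, U3=0, U4=0, U5=1, U6=0, U7=0, U8=0, U9=0, U10=0, U11=0, U12=1 → Y1=0, Y2=1; observed Y1=0, Y2=1. Eliminates U12 stuck-at-0.
Only U5 stuck-at-0 is consistent with every test.

U5 stuck-at-0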